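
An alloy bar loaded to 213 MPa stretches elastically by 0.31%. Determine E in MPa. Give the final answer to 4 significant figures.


E = sigma / epsilon
epsilon = 0.31% = 3.1e-03
E = 213 / 3.1e-03
E = 68710 MPa


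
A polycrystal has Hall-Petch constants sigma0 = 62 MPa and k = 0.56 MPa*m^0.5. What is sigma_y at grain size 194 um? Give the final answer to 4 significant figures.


sigma_y = sigma0 + k / sqrt(d)
d = 194 um = 1.94e-04 m
sigma_y = 62 + 0.56 / sqrt(1.94e-04)
sigma_y = 102.2 MPa


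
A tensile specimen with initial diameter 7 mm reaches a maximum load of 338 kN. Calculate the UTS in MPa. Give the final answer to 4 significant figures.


A0 = pi*(d/2)^2 = pi*(7/2)^2 = 38.4845 mm^2
UTS = F_max / A0 = 338*1000 / 38.4845
UTS = 8783 MPa


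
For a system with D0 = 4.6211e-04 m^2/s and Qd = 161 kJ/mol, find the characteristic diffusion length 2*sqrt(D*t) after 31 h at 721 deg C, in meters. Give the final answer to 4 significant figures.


Step 1: D = D0 * exp(-Qd/(R*T))
T = 994.15 K
D = 4.6211e-04 * exp(-161e3 / (8.314 * 994.15)) = 1.6039e-12 m^2/s
Step 2: L = 2*sqrt(D*t)
t = 31 h = 111600 s
L = 2*sqrt(1.6039e-12 * 111600) = 8.462e-04 m


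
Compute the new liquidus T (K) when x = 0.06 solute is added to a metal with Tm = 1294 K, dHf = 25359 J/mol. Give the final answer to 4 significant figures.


dT = R*Tm^2*x / dHf
dT = 8.314 * 1294^2 * 0.06 / 25359
dT = 32.938 K
T_new = 1294 - 32.938 = 1261 K


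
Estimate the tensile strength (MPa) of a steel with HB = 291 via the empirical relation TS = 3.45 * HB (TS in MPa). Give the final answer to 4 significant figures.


TS (MPa) = 3.45 * HB
TS = 3.45 * 291
TS = 1004 MPa


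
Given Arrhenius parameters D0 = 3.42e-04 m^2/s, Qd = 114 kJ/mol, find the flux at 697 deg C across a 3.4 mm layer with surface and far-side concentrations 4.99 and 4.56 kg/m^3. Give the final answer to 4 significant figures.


Step 1: D = D0 * exp(-Qd/(R*T))
T = 697 + 273.15 = 970.15 K
D = 3.42e-04 * exp(-114e3 / (8.314 * 970.15)) = 2.48792e-10 m^2/s
Step 2: J = D * (C1 - C2) / dx
J = 2.48792e-10 * (4.99 - 4.56) / 3.4e-03
J = 3.146e-08 kg/(m^2*s)


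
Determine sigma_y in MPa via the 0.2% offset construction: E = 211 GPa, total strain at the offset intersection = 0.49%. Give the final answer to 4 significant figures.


Offset strain = 0.002
Elastic strain at yield = total_strain - offset = 4.9e-03 - 0.002 = 2.9e-03
sigma_y = E * elastic_strain = 211000 * 2.9e-03
sigma_y = 611.9 MPa


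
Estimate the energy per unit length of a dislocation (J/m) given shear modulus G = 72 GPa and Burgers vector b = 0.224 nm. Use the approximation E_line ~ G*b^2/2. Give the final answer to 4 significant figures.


E = G*b^2/2
b = 0.224 nm = 2.24e-10 m
G = 72 GPa = 7.2e+10 Pa
E = 0.5 * 7.2e+10 * (2.24e-10)^2
E = 1.806e-09 J/m


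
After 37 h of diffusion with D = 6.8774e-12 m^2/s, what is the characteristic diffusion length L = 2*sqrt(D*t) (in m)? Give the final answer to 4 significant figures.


t = 37 hr = 133200 s
Diffusion length = 2*sqrt(D*t)
= 2*sqrt(6.8774e-12 * 133200)
= 1.914e-03 m


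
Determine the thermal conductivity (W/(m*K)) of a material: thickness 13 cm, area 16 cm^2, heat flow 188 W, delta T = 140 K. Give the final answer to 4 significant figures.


k = Q*L / (A*dT)
L = 0.13 m, A = 1.6e-03 m^2
k = 188 * 0.13 / (1.6e-03 * 140)
k = 109.1 W/(m*K)


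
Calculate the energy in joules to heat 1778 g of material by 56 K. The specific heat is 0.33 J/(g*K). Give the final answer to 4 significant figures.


Q = m * cp * dT
Q = 1778 * 0.33 * 56
Q = 32860 J


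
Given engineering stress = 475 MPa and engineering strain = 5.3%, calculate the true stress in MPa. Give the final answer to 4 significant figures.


sigma_true = sigma_eng * (1 + epsilon_eng)
sigma_true = 475 * (1 + 0.053)
sigma_true = 500.2 MPa


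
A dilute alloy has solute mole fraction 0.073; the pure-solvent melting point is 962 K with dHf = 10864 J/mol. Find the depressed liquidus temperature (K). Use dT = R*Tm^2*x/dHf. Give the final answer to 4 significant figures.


dT = R*Tm^2*x / dHf
dT = 8.314 * 962^2 * 0.073 / 10864
dT = 51.7003 K
T_new = 962 - 51.7003 = 910.3 K


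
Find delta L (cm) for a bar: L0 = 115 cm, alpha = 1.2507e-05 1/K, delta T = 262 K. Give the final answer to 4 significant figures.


dL = L0 * alpha * dT
dL = 115 * 1.2507e-05 * 262
dL = 0.3768 cm


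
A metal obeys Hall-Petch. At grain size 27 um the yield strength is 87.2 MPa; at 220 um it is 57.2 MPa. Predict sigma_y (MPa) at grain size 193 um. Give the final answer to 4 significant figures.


sigma_y = sigma0 + k / sqrt(d)
1/sqrt(d1) = 1/sqrt(2.7e-05) = 192.45;  1/sqrt(d2) = 67.42
k = (sigma1 - sigma2) / (1/sqrt(d1) - 1/sqrt(d2)) = (87.2 - 57.2) / (192.45 - 67.42) = 0.239942 MPa*m^0.5
sigma0 = sigma1 - k/sqrt(d1) = 87.2 - 0.239942*192.45 = 41.0231 MPa
sigma_y(d3) = 41.0231 + 0.239942 / sqrt(1.93e-04) = 58.29 MPa


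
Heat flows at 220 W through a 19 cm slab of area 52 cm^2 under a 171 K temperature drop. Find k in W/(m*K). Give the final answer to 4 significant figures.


k = Q*L / (A*dT)
L = 0.19 m, A = 5.2e-03 m^2
k = 220 * 0.19 / (5.2e-03 * 171)
k = 47.01 W/(m*K)


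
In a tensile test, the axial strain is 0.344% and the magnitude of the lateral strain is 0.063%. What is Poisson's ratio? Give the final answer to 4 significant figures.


nu = -epsilon_lat / epsilon_axial
Lateral strain is contraction (negative), so using magnitudes:
nu = 0.063 / 0.344
nu = 0.1831


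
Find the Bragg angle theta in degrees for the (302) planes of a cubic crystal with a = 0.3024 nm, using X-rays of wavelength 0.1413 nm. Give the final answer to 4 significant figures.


d = a / sqrt(h^2+k^2+l^2)
d = 0.3024 / sqrt(13) = 0.0838707 nm
lambda = 2*d*sin(theta)  =>  sin(theta) = lambda / (2*d)
sin(theta) = 0.1413 / (2 * 0.0838707) = 0.842368
theta = 57.39 deg


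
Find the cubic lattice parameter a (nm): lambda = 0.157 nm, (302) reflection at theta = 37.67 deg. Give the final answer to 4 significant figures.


d = lambda / (2*sin(theta))
d = 0.157 / (2*sin(37.67 deg))
d = 0.128454 nm
a = d * sqrt(h^2+k^2+l^2) = 0.128454 * sqrt(13)
a = 0.4631 nm


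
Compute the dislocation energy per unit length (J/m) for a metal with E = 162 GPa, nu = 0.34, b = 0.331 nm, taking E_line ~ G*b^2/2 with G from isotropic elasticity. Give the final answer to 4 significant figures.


Step 1: G = E / (2*(1+nu))
G = 162 / (2*(1+0.34)) = 60.4478 GPa = 6.04478e+10 Pa
Step 2: E_line = G*b^2/2
b = 0.331 nm = 3.31e-10 m
E_line = 0.5 * 6.04478e+10 * (3.31e-10)^2 = 3.311e-09 J/m


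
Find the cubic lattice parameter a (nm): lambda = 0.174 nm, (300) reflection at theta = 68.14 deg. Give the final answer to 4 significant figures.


d = lambda / (2*sin(theta))
d = 0.174 / (2*sin(68.14 deg))
d = 0.0937403 nm
a = d * sqrt(h^2+k^2+l^2) = 0.0937403 * sqrt(9)
a = 0.2812 nm


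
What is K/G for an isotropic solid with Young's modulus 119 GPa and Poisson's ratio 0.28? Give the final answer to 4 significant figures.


G = E / (2*(1+nu))
G = 119 / (2*(1+0.28)) = 46.4844 GPa
K = E / (3*(1-2*nu))
K = 119 / (3*(1-2*0.28)) = 90.1515 GPa
K/G = 90.1515 / 46.4844 = 1.939


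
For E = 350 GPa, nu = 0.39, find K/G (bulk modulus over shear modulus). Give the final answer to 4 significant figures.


G = E / (2*(1+nu))
G = 350 / (2*(1+0.39)) = 125.899 GPa
K = E / (3*(1-2*nu))
K = 350 / (3*(1-2*0.39)) = 530.303 GPa
K/G = 530.303 / 125.899 = 4.212


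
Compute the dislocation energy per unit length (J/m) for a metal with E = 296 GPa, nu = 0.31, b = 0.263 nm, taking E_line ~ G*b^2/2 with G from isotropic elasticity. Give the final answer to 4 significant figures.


Step 1: G = E / (2*(1+nu))
G = 296 / (2*(1+0.31)) = 112.977 GPa = 1.12977e+11 Pa
Step 2: E_line = G*b^2/2
b = 0.263 nm = 2.63e-10 m
E_line = 0.5 * 1.12977e+11 * (2.63e-10)^2 = 3.907e-09 J/m


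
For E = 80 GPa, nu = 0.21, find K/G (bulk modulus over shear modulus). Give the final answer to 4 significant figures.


G = E / (2*(1+nu))
G = 80 / (2*(1+0.21)) = 33.0579 GPa
K = E / (3*(1-2*nu))
K = 80 / (3*(1-2*0.21)) = 45.977 GPa
K/G = 45.977 / 33.0579 = 1.391


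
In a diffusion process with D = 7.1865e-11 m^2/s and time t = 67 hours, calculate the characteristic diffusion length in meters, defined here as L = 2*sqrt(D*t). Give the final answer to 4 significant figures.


t = 67 hr = 241200 s
Diffusion length = 2*sqrt(D*t)
= 2*sqrt(7.1865e-11 * 241200)
= 8.327e-03 m


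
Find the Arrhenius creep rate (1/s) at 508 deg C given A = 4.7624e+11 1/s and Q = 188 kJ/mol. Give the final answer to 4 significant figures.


rate = A * exp(-Q / (R*T))
T = 508 + 273.15 = 781.15 K
rate = 4.7624e+11 * exp(-188e3 / (8.314 * 781.15))
rate = 0.1276 1/s


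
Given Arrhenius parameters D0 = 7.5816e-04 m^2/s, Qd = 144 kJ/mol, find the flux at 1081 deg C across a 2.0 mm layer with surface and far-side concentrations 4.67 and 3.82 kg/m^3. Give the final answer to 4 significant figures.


Step 1: D = D0 * exp(-Qd/(R*T))
T = 1081 + 273.15 = 1354.15 K
D = 7.5816e-04 * exp(-144e3 / (8.314 * 1354.15)) = 2.1132e-09 m^2/s
Step 2: J = D * (C1 - C2) / dx
J = 2.1132e-09 * (4.67 - 3.82) / 2e-03
J = 8.981e-07 kg/(m^2*s)


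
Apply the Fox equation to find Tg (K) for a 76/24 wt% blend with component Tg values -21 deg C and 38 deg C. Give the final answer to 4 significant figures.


1/Tg = w1/Tg1 + w2/Tg2 (in Kelvin)
Tg1 = 252.15 K, Tg2 = 311.15 K
1/Tg = 0.76/252.15 + 0.24/311.15
Tg = 264.2 K


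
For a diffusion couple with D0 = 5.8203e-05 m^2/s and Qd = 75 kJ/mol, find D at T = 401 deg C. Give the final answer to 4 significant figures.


D = D0 * exp(-Qd / (R*T))
T = 674.15 K
D = 5.8203e-05 * exp(-75e3 / (8.314 * 674.15))
D = 8.986e-11 m^2/s


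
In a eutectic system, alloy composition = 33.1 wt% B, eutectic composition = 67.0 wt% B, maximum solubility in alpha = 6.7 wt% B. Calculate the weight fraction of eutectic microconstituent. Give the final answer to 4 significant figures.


f_primary = (C_e - C0) / (C_e - C_alpha_max)
f_primary = (67.0 - 33.1) / (67.0 - 6.7)
f_primary = 0.562189
f_eutectic = 1 - 0.562189 = 0.4378


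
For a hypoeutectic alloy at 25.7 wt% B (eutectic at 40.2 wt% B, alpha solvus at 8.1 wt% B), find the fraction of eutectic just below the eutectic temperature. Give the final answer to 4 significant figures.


f_primary = (C_e - C0) / (C_e - C_alpha_max)
f_primary = (40.2 - 25.7) / (40.2 - 8.1)
f_primary = 0.451713
f_eutectic = 1 - 0.451713 = 0.5483


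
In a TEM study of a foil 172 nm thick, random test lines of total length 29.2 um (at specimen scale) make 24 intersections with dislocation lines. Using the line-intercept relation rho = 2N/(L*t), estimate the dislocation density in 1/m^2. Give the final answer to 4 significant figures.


rho = 2N / (L * t)
L = 29.2 um = 2.92e-05 m, t = 172 nm = 1.72e-07 m
rho = 2 * 24 / (2.92e-05 * 1.72e-07)
rho = 9.557e+12 1/m^2


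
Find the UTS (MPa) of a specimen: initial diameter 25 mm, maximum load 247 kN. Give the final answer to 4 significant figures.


A0 = pi*(d/2)^2 = pi*(25/2)^2 = 490.874 mm^2
UTS = F_max / A0 = 247*1000 / 490.874
UTS = 503.2 MPa


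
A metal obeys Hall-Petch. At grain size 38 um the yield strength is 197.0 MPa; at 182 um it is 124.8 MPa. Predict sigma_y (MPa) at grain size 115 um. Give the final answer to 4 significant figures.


sigma_y = sigma0 + k / sqrt(d)
1/sqrt(d1) = 1/sqrt(3.8e-05) = 162.221;  1/sqrt(d2) = 74.1249
k = (sigma1 - sigma2) / (1/sqrt(d1) - 1/sqrt(d2)) = (197.0 - 124.8) / (162.221 - 74.1249) = 0.819556 MPa*m^0.5
sigma0 = sigma1 - k/sqrt(d1) = 197.0 - 0.819556*162.221 = 64.0505 MPa
sigma_y(d3) = 64.0505 + 0.819556 / sqrt(1.15e-04) = 140.5 MPa


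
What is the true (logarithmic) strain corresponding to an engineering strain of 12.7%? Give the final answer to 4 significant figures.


epsilon_true = ln(1 + epsilon_eng)
epsilon_true = ln(1 + 0.127)
epsilon_true = 0.1196


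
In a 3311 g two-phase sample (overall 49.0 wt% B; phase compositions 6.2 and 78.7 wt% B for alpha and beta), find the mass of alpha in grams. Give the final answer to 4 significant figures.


f_alpha = (C_beta - C0) / (C_beta - C_alpha)
f_alpha = (78.7 - 49.0) / (78.7 - 6.2) = 0.409655
m_alpha = f_alpha * m_total = 0.409655 * 3311 = 1356 g


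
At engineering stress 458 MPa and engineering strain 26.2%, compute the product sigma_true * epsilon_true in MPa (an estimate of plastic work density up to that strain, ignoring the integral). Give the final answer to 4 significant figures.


sigma_true = sigma_eng * (1 + epsilon_eng)
sigma_true = 458 * (1 + 0.262) = 577.996 MPa
epsilon_true = ln(1 + epsilon_eng)
epsilon_true = ln(1 + 0.262) = 0.232698
sigma_true * epsilon_true = 577.996 * 0.232698 = 134.5 MPa


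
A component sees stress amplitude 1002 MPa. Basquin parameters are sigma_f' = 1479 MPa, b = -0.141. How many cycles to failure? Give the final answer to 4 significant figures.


sigma_a = sigma_f' * (2*Nf)^b
2*Nf = (sigma_a / sigma_f')^(1/b)
2*Nf = (1002 / 1479)^(1/-0.141)
2*Nf = 15.8232
Nf = 7.912 cycles


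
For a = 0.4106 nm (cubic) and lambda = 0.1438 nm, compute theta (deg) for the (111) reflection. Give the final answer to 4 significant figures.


d = a / sqrt(h^2+k^2+l^2)
d = 0.4106 / sqrt(3) = 0.23706 nm
lambda = 2*d*sin(theta)  =>  sin(theta) = lambda / (2*d)
sin(theta) = 0.1438 / (2 * 0.23706) = 0.303299
theta = 17.66 deg


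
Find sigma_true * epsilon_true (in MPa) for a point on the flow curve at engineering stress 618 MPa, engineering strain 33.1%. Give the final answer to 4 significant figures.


sigma_true = sigma_eng * (1 + epsilon_eng)
sigma_true = 618 * (1 + 0.331) = 822.558 MPa
epsilon_true = ln(1 + epsilon_eng)
epsilon_true = ln(1 + 0.331) = 0.285931
sigma_true * epsilon_true = 822.558 * 0.285931 = 235.2 MPa


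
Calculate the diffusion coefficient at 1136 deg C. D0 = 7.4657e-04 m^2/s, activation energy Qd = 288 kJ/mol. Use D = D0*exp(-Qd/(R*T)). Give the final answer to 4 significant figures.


D = D0 * exp(-Qd / (R*T))
T = 1409.15 K
D = 7.4657e-04 * exp(-288e3 / (8.314 * 1409.15))
D = 1.574e-14 m^2/s


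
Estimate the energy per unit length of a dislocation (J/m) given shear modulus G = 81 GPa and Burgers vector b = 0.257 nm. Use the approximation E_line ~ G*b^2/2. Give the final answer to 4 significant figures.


E = G*b^2/2
b = 0.257 nm = 2.57e-10 m
G = 81 GPa = 8.1e+10 Pa
E = 0.5 * 8.1e+10 * (2.57e-10)^2
E = 2.675e-09 J/m


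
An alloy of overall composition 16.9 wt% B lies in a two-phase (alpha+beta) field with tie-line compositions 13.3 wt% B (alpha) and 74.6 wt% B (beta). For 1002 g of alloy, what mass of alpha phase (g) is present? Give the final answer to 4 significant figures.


f_alpha = (C_beta - C0) / (C_beta - C_alpha)
f_alpha = (74.6 - 16.9) / (74.6 - 13.3) = 0.941272
m_alpha = f_alpha * m_total = 0.941272 * 1002 = 943.2 g


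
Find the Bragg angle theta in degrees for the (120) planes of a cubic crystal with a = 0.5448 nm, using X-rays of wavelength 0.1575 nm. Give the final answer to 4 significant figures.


d = a / sqrt(h^2+k^2+l^2)
d = 0.5448 / sqrt(5) = 0.243642 nm
lambda = 2*d*sin(theta)  =>  sin(theta) = lambda / (2*d)
sin(theta) = 0.1575 / (2 * 0.243642) = 0.32322
theta = 18.86 deg


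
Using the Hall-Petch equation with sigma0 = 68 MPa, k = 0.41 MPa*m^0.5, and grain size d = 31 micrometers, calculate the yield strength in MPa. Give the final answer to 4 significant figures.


sigma_y = sigma0 + k / sqrt(d)
d = 31 um = 3.1e-05 m
sigma_y = 68 + 0.41 / sqrt(3.1e-05)
sigma_y = 141.6 MPa


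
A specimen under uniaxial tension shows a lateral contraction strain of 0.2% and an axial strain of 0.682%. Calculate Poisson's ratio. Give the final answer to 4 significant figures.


nu = -epsilon_lat / epsilon_axial
Lateral strain is contraction (negative), so using magnitudes:
nu = 0.2 / 0.682
nu = 0.2933


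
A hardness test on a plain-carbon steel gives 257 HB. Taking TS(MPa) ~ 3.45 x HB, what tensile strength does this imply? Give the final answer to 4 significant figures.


TS (MPa) = 3.45 * HB
TS = 3.45 * 257
TS = 886.7 MPa


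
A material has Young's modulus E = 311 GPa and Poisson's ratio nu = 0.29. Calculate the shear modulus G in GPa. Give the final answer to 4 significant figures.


G = E / (2*(1+nu))
G = 311 / (2*(1+0.29))
G = 120.5 GPa


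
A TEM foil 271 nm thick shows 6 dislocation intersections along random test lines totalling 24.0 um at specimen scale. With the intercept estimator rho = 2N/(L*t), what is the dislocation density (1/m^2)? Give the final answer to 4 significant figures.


rho = 2N / (L * t)
L = 24.0 um = 2.4e-05 m, t = 271 nm = 2.71e-07 m
rho = 2 * 6 / (2.4e-05 * 2.71e-07)
rho = 1.845e+12 1/m^2


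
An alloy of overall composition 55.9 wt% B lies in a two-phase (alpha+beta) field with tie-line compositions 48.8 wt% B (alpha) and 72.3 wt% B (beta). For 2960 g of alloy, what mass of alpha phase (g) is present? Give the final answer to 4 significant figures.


f_alpha = (C_beta - C0) / (C_beta - C_alpha)
f_alpha = (72.3 - 55.9) / (72.3 - 48.8) = 0.697872
m_alpha = f_alpha * m_total = 0.697872 * 2960 = 2066 g


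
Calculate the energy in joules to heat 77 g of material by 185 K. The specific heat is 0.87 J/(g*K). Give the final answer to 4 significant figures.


Q = m * cp * dT
Q = 77 * 0.87 * 185
Q = 12390 J


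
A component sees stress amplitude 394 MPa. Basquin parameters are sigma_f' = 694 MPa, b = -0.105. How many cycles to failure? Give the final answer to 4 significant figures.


sigma_a = sigma_f' * (2*Nf)^b
2*Nf = (sigma_a / sigma_f')^(1/b)
2*Nf = (394 / 694)^(1/-0.105)
2*Nf = 219.561
Nf = 109.8 cycles


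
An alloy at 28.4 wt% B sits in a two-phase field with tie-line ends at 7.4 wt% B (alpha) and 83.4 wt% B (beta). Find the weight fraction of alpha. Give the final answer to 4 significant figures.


f_alpha = (C_beta - C0) / (C_beta - C_alpha)
f_alpha = (83.4 - 28.4) / (83.4 - 7.4)
f_alpha = 0.7237


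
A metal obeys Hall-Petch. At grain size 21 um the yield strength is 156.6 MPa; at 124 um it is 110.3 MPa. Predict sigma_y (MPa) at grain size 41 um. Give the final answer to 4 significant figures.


sigma_y = sigma0 + k / sqrt(d)
1/sqrt(d1) = 1/sqrt(2.1e-05) = 218.218;  1/sqrt(d2) = 89.8027
k = (sigma1 - sigma2) / (1/sqrt(d1) - 1/sqrt(d2)) = (156.6 - 110.3) / (218.218 - 89.8027) = 0.360549 MPa*m^0.5
sigma0 = sigma1 - k/sqrt(d1) = 156.6 - 0.360549*218.218 = 77.9217 MPa
sigma_y(d3) = 77.9217 + 0.360549 / sqrt(4.1e-05) = 134.2 MPa


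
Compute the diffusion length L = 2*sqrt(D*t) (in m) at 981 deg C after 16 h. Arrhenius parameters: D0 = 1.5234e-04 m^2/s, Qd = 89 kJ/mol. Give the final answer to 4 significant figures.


Step 1: D = D0 * exp(-Qd/(R*T))
T = 1254.15 K
D = 1.5234e-04 * exp(-89e3 / (8.314 * 1254.15)) = 2.99144e-08 m^2/s
Step 2: L = 2*sqrt(D*t)
t = 16 h = 57600 s
L = 2*sqrt(2.99144e-08 * 57600) = 0.08302 m


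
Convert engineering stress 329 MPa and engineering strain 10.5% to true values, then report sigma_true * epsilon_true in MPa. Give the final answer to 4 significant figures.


sigma_true = sigma_eng * (1 + epsilon_eng)
sigma_true = 329 * (1 + 0.105) = 363.545 MPa
epsilon_true = ln(1 + epsilon_eng)
epsilon_true = ln(1 + 0.105) = 0.0998453
sigma_true * epsilon_true = 363.545 * 0.0998453 = 36.3 MPa


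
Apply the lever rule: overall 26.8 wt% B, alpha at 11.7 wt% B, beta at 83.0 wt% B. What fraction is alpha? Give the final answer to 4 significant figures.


f_alpha = (C_beta - C0) / (C_beta - C_alpha)
f_alpha = (83.0 - 26.8) / (83.0 - 11.7)
f_alpha = 0.7882


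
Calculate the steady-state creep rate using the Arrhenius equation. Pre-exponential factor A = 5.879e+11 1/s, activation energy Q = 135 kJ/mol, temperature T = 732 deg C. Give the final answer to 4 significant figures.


rate = A * exp(-Q / (R*T))
T = 732 + 273.15 = 1005.15 K
rate = 5.879e+11 * exp(-135e3 / (8.314 * 1005.15))
rate = 56690 1/s


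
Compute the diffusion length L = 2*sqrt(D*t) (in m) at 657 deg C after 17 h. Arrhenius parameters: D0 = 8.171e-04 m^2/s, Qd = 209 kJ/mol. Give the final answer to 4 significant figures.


Step 1: D = D0 * exp(-Qd/(R*T))
T = 930.15 K
D = 8.171e-04 * exp(-209e3 / (8.314 * 930.15)) = 1.49621e-15 m^2/s
Step 2: L = 2*sqrt(D*t)
t = 17 h = 61200 s
L = 2*sqrt(1.49621e-15 * 61200) = 1.914e-05 m


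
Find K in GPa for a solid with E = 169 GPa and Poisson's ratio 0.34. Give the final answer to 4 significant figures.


K = E / (3*(1-2*nu))
K = 169 / (3*(1-2*0.34))
K = 176 GPa


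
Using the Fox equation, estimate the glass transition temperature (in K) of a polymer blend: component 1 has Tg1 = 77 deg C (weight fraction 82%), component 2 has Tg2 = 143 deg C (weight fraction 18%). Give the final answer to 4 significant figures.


1/Tg = w1/Tg1 + w2/Tg2 (in Kelvin)
Tg1 = 350.15 K, Tg2 = 416.15 K
1/Tg = 0.82/350.15 + 0.18/416.15
Tg = 360.4 K


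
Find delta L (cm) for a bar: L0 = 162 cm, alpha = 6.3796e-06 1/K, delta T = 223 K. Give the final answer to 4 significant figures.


dL = L0 * alpha * dT
dL = 162 * 6.3796e-06 * 223
dL = 0.2305 cm


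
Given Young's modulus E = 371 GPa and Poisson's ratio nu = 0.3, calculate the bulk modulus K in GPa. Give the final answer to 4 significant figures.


K = E / (3*(1-2*nu))
K = 371 / (3*(1-2*0.3))
K = 309.2 GPa


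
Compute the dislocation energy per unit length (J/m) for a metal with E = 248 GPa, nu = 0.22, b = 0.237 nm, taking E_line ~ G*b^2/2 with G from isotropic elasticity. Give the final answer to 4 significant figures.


Step 1: G = E / (2*(1+nu))
G = 248 / (2*(1+0.22)) = 101.639 GPa = 1.01639e+11 Pa
Step 2: E_line = G*b^2/2
b = 0.237 nm = 2.37e-10 m
E_line = 0.5 * 1.01639e+11 * (2.37e-10)^2 = 2.854e-09 J/m


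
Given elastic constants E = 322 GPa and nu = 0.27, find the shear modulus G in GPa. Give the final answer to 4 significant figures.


G = E / (2*(1+nu))
G = 322 / (2*(1+0.27))
G = 126.8 GPa


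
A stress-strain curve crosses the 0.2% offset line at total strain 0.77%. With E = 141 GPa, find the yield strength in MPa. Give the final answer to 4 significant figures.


Offset strain = 0.002
Elastic strain at yield = total_strain - offset = 7.7e-03 - 0.002 = 5.7e-03
sigma_y = E * elastic_strain = 141000 * 5.7e-03
sigma_y = 803.7 MPa


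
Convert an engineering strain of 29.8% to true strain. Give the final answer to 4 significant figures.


epsilon_true = ln(1 + epsilon_eng)
epsilon_true = ln(1 + 0.298)
epsilon_true = 0.2608


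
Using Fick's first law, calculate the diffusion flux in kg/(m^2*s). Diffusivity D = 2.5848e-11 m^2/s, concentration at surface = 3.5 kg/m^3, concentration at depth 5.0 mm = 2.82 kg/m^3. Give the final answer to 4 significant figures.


J = -D * (dC/dx) = D * (C1 - C2) / dx
J = 2.5848e-11 * (3.5 - 2.82) / 5e-03
J = 3.515e-09 kg/(m^2*s)


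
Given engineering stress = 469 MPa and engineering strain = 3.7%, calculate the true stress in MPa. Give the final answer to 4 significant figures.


sigma_true = sigma_eng * (1 + epsilon_eng)
sigma_true = 469 * (1 + 0.037)
sigma_true = 486.4 MPa


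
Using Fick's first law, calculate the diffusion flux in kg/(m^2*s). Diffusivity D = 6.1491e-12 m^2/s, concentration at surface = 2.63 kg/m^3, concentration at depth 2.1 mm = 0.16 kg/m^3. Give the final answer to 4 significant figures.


J = -D * (dC/dx) = D * (C1 - C2) / dx
J = 6.1491e-12 * (2.63 - 0.16) / 2.1e-03
J = 7.233e-09 kg/(m^2*s)


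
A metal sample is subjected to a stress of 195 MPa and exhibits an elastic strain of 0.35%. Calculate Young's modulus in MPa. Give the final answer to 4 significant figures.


E = sigma / epsilon
epsilon = 0.35% = 3.5e-03
E = 195 / 3.5e-03
E = 55710 MPa


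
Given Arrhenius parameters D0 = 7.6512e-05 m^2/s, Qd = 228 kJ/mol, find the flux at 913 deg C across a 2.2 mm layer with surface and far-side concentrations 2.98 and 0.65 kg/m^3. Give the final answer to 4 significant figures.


Step 1: D = D0 * exp(-Qd/(R*T))
T = 913 + 273.15 = 1186.15 K
D = 7.6512e-05 * exp(-228e3 / (8.314 * 1186.15)) = 6.96469e-15 m^2/s
Step 2: J = D * (C1 - C2) / dx
J = 6.96469e-15 * (2.98 - 0.65) / 2.2e-03
J = 7.376e-12 kg/(m^2*s)


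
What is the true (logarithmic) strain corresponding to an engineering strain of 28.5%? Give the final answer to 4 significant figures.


epsilon_true = ln(1 + epsilon_eng)
epsilon_true = ln(1 + 0.285)
epsilon_true = 0.2508


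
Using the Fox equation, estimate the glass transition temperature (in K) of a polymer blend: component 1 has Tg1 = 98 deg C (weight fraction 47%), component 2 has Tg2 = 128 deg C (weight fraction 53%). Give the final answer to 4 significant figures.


1/Tg = w1/Tg1 + w2/Tg2 (in Kelvin)
Tg1 = 371.15 K, Tg2 = 401.15 K
1/Tg = 0.47/371.15 + 0.53/401.15
Tg = 386.5 K


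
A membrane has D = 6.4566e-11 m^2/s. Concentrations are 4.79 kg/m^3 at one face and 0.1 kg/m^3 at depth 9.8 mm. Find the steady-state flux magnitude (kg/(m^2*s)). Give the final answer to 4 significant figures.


J = -D * (dC/dx) = D * (C1 - C2) / dx
J = 6.4566e-11 * (4.79 - 0.1) / 9.8e-03
J = 3.09e-08 kg/(m^2*s)


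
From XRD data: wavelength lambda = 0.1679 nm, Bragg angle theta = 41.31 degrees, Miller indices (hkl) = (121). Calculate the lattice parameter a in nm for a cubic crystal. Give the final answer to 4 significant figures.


d = lambda / (2*sin(theta))
d = 0.1679 / (2*sin(41.31 deg))
d = 0.127171 nm
a = d * sqrt(h^2+k^2+l^2) = 0.127171 * sqrt(6)
a = 0.3115 nm


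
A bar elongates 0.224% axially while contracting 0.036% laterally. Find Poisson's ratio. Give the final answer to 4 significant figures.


nu = -epsilon_lat / epsilon_axial
Lateral strain is contraction (negative), so using magnitudes:
nu = 0.036 / 0.224
nu = 0.1607


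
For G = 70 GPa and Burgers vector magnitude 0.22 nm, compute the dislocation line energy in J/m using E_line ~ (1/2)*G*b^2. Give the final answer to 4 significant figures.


E = G*b^2/2
b = 0.22 nm = 2.2e-10 m
G = 70 GPa = 7e+10 Pa
E = 0.5 * 7e+10 * (2.2e-10)^2
E = 1.694e-09 J/m


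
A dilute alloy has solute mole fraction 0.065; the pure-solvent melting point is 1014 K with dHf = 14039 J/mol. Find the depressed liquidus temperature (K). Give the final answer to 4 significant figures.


dT = R*Tm^2*x / dHf
dT = 8.314 * 1014^2 * 0.065 / 14039
dT = 39.5788 K
T_new = 1014 - 39.5788 = 974.4 K


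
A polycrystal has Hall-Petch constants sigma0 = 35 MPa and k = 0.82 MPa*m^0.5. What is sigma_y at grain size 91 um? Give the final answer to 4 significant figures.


sigma_y = sigma0 + k / sqrt(d)
d = 91 um = 9.1e-05 m
sigma_y = 35 + 0.82 / sqrt(9.1e-05)
sigma_y = 121 MPa


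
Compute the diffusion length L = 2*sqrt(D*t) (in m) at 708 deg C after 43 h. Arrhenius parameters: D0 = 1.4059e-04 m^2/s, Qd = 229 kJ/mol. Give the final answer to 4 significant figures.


Step 1: D = D0 * exp(-Qd/(R*T))
T = 981.15 K
D = 1.4059e-04 * exp(-229e3 / (8.314 * 981.15)) = 9.03589e-17 m^2/s
Step 2: L = 2*sqrt(D*t)
t = 43 h = 154800 s
L = 2*sqrt(9.03589e-17 * 154800) = 7.48e-06 m


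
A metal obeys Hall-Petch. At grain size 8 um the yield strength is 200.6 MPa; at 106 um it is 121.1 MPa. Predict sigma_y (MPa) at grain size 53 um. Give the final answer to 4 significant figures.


sigma_y = sigma0 + k / sqrt(d)
1/sqrt(d1) = 1/sqrt(8e-06) = 353.553;  1/sqrt(d2) = 97.1286
k = (sigma1 - sigma2) / (1/sqrt(d1) - 1/sqrt(d2)) = (200.6 - 121.1) / (353.553 - 97.1286) = 0.310032 MPa*m^0.5
sigma0 = sigma1 - k/sqrt(d1) = 200.6 - 0.310032*353.553 = 90.987 MPa
sigma_y(d3) = 90.987 + 0.310032 / sqrt(5.3e-05) = 133.6 MPa


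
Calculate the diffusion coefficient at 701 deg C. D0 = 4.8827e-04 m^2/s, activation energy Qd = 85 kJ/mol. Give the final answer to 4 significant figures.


D = D0 * exp(-Qd / (R*T))
T = 974.15 K
D = 4.8827e-04 * exp(-85e3 / (8.314 * 974.15))
D = 1.351e-08 m^2/s


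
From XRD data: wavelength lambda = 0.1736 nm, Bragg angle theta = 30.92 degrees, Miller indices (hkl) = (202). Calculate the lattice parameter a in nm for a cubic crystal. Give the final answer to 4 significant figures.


d = lambda / (2*sin(theta))
d = 0.1736 / (2*sin(30.92 deg))
d = 0.168924 nm
a = d * sqrt(h^2+k^2+l^2) = 0.168924 * sqrt(8)
a = 0.4778 nm


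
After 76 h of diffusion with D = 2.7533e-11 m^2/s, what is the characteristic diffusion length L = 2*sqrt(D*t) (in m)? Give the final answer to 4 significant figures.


t = 76 hr = 273600 s
Diffusion length = 2*sqrt(D*t)
= 2*sqrt(2.7533e-11 * 273600)
= 5.489e-03 m


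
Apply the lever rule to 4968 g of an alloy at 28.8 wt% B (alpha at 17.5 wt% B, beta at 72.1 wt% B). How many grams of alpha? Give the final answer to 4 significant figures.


f_alpha = (C_beta - C0) / (C_beta - C_alpha)
f_alpha = (72.1 - 28.8) / (72.1 - 17.5) = 0.79304
m_alpha = f_alpha * m_total = 0.79304 * 4968 = 3940 g


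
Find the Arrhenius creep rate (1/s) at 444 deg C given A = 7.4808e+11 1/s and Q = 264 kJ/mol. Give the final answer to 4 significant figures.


rate = A * exp(-Q / (R*T))
T = 444 + 273.15 = 717.15 K
rate = 7.4808e+11 * exp(-264e3 / (8.314 * 717.15))
rate = 4.41e-08 1/s


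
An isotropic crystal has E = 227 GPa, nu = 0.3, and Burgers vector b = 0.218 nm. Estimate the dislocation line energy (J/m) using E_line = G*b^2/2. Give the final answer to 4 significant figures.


Step 1: G = E / (2*(1+nu))
G = 227 / (2*(1+0.3)) = 87.3077 GPa = 8.73077e+10 Pa
Step 2: E_line = G*b^2/2
b = 0.218 nm = 2.18e-10 m
E_line = 0.5 * 8.73077e+10 * (2.18e-10)^2 = 2.075e-09 J/m


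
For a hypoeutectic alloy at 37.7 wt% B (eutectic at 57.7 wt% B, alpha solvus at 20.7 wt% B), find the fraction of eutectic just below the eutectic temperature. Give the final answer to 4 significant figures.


f_primary = (C_e - C0) / (C_e - C_alpha_max)
f_primary = (57.7 - 37.7) / (57.7 - 20.7)
f_primary = 0.540541
f_eutectic = 1 - 0.540541 = 0.4595


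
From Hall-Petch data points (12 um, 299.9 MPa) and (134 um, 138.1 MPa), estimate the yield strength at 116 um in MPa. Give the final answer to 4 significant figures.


sigma_y = sigma0 + k / sqrt(d)
1/sqrt(d1) = 1/sqrt(1.2e-05) = 288.675;  1/sqrt(d2) = 86.3868
k = (sigma1 - sigma2) / (1/sqrt(d1) - 1/sqrt(d2)) = (299.9 - 138.1) / (288.675 - 86.3868) = 0.799849 MPa*m^0.5
sigma0 = sigma1 - k/sqrt(d1) = 299.9 - 0.799849*288.675 = 69.0036 MPa
sigma_y(d3) = 69.0036 + 0.799849 / sqrt(1.16e-04) = 143.3 MPa


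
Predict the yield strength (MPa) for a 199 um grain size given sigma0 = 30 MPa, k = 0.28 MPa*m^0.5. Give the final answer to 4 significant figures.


sigma_y = sigma0 + k / sqrt(d)
d = 199 um = 1.99e-04 m
sigma_y = 30 + 0.28 / sqrt(1.99e-04)
sigma_y = 49.85 MPa


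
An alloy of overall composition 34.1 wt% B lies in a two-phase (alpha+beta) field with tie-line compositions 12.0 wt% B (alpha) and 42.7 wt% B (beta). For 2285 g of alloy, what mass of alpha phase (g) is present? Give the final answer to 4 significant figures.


f_alpha = (C_beta - C0) / (C_beta - C_alpha)
f_alpha = (42.7 - 34.1) / (42.7 - 12.0) = 0.28013
m_alpha = f_alpha * m_total = 0.28013 * 2285 = 640.1 g


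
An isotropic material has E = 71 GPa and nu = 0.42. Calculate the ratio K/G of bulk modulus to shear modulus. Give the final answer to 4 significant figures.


G = E / (2*(1+nu))
G = 71 / (2*(1+0.42)) = 25 GPa
K = E / (3*(1-2*nu))
K = 71 / (3*(1-2*0.42)) = 147.917 GPa
K/G = 147.917 / 25 = 5.917


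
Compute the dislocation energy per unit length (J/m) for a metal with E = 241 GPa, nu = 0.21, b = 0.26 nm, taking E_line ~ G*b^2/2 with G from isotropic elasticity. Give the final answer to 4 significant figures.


Step 1: G = E / (2*(1+nu))
G = 241 / (2*(1+0.21)) = 99.5868 GPa = 9.95868e+10 Pa
Step 2: E_line = G*b^2/2
b = 0.26 nm = 2.6e-10 m
E_line = 0.5 * 9.95868e+10 * (2.6e-10)^2 = 3.366e-09 J/m


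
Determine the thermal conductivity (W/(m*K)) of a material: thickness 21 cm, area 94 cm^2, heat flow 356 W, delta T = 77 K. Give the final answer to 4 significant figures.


k = Q*L / (A*dT)
L = 0.21 m, A = 9.4e-03 m^2
k = 356 * 0.21 / (9.4e-03 * 77)
k = 103.3 W/(m*K)


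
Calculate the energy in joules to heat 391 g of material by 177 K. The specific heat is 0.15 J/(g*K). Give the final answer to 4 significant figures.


Q = m * cp * dT
Q = 391 * 0.15 * 177
Q = 10380 J


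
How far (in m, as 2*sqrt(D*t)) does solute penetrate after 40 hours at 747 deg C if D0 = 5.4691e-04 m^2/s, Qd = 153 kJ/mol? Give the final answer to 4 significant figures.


Step 1: D = D0 * exp(-Qd/(R*T))
T = 1020.15 K
D = 5.4691e-04 * exp(-153e3 / (8.314 * 1020.15)) = 8.0092e-12 m^2/s
Step 2: L = 2*sqrt(D*t)
t = 40 h = 144000 s
L = 2*sqrt(8.0092e-12 * 144000) = 2.148e-03 m


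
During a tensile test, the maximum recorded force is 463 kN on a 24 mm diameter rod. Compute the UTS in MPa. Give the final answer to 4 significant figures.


A0 = pi*(d/2)^2 = pi*(24/2)^2 = 452.389 mm^2
UTS = F_max / A0 = 463*1000 / 452.389
UTS = 1023 MPa


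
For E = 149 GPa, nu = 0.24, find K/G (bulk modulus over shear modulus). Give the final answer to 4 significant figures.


G = E / (2*(1+nu))
G = 149 / (2*(1+0.24)) = 60.0806 GPa
K = E / (3*(1-2*nu))
K = 149 / (3*(1-2*0.24)) = 95.5128 GPa
K/G = 95.5128 / 60.0806 = 1.59


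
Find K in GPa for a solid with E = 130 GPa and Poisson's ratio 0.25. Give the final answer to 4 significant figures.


K = E / (3*(1-2*nu))
K = 130 / (3*(1-2*0.25))
K = 86.67 GPa


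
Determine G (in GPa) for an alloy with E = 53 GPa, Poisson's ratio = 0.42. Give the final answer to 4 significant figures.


G = E / (2*(1+nu))
G = 53 / (2*(1+0.42))
G = 18.66 GPa


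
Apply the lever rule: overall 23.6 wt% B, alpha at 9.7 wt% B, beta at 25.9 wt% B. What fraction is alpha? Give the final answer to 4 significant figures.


f_alpha = (C_beta - C0) / (C_beta - C_alpha)
f_alpha = (25.9 - 23.6) / (25.9 - 9.7)
f_alpha = 0.142


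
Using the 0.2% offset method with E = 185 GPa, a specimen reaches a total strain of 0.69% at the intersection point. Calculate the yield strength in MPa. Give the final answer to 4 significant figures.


Offset strain = 0.002
Elastic strain at yield = total_strain - offset = 6.9e-03 - 0.002 = 4.9e-03
sigma_y = E * elastic_strain = 185000 * 4.9e-03
sigma_y = 906.5 MPa


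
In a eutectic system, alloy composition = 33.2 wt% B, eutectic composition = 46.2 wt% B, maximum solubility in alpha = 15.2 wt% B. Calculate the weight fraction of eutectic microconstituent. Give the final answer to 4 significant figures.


f_primary = (C_e - C0) / (C_e - C_alpha_max)
f_primary = (46.2 - 33.2) / (46.2 - 15.2)
f_primary = 0.419355
f_eutectic = 1 - 0.419355 = 0.5806


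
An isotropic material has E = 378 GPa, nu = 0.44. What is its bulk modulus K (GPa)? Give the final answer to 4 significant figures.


K = E / (3*(1-2*nu))
K = 378 / (3*(1-2*0.44))
K = 1050 GPa


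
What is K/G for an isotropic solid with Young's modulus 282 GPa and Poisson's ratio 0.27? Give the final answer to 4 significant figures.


G = E / (2*(1+nu))
G = 282 / (2*(1+0.27)) = 111.024 GPa
K = E / (3*(1-2*nu))
K = 282 / (3*(1-2*0.27)) = 204.348 GPa
K/G = 204.348 / 111.024 = 1.841


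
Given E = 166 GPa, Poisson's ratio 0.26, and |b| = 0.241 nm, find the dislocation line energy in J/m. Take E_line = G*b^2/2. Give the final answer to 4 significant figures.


Step 1: G = E / (2*(1+nu))
G = 166 / (2*(1+0.26)) = 65.873 GPa = 6.5873e+10 Pa
Step 2: E_line = G*b^2/2
b = 0.241 nm = 2.41e-10 m
E_line = 0.5 * 6.5873e+10 * (2.41e-10)^2 = 1.913e-09 J/m


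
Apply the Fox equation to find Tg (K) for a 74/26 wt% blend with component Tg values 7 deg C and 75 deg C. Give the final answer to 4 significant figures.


1/Tg = w1/Tg1 + w2/Tg2 (in Kelvin)
Tg1 = 280.15 K, Tg2 = 348.15 K
1/Tg = 0.74/280.15 + 0.26/348.15
Tg = 295.1 K


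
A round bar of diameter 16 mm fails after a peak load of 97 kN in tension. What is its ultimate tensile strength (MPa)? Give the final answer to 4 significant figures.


A0 = pi*(d/2)^2 = pi*(16/2)^2 = 201.062 mm^2
UTS = F_max / A0 = 97*1000 / 201.062
UTS = 482.4 MPa


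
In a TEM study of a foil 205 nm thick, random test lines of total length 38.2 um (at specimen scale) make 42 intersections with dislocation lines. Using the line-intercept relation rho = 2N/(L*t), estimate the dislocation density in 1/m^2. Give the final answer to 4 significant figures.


rho = 2N / (L * t)
L = 38.2 um = 3.82e-05 m, t = 205 nm = 2.05e-07 m
rho = 2 * 42 / (3.82e-05 * 2.05e-07)
rho = 1.073e+13 1/m^2


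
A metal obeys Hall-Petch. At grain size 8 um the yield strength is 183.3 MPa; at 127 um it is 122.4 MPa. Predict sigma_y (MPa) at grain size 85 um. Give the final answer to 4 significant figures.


sigma_y = sigma0 + k / sqrt(d)
1/sqrt(d1) = 1/sqrt(8e-06) = 353.553;  1/sqrt(d2) = 88.7357
k = (sigma1 - sigma2) / (1/sqrt(d1) - 1/sqrt(d2)) = (183.3 - 122.4) / (353.553 - 88.7357) = 0.229969 MPa*m^0.5
sigma0 = sigma1 - k/sqrt(d1) = 183.3 - 0.229969*353.553 = 101.994 MPa
sigma_y(d3) = 101.994 + 0.229969 / sqrt(8.5e-05) = 126.9 MPa


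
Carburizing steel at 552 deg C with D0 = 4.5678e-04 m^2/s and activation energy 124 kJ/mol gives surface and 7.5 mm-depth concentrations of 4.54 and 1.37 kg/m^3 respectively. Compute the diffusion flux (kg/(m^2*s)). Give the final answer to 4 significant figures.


Step 1: D = D0 * exp(-Qd/(R*T))
T = 552 + 273.15 = 825.15 K
D = 4.5678e-04 * exp(-124e3 / (8.314 * 825.15)) = 6.45396e-12 m^2/s
Step 2: J = D * (C1 - C2) / dx
J = 6.45396e-12 * (4.54 - 1.37) / 7.5e-03
J = 2.728e-09 kg/(m^2*s)


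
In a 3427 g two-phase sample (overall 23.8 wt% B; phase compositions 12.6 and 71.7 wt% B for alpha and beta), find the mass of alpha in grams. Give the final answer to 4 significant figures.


f_alpha = (C_beta - C0) / (C_beta - C_alpha)
f_alpha = (71.7 - 23.8) / (71.7 - 12.6) = 0.810491
m_alpha = f_alpha * m_total = 0.810491 * 3427 = 2778 g


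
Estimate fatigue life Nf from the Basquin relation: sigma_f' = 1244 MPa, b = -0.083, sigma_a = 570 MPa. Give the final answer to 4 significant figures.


sigma_a = sigma_f' * (2*Nf)^b
2*Nf = (sigma_a / sigma_f')^(1/b)
2*Nf = (570 / 1244)^(1/-0.083)
2*Nf = 12125
Nf = 6062 cycles


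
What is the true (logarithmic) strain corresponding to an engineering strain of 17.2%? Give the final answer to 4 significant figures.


epsilon_true = ln(1 + epsilon_eng)
epsilon_true = ln(1 + 0.172)
epsilon_true = 0.1587


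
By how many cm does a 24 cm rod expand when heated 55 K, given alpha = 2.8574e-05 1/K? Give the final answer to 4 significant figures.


dL = L0 * alpha * dT
dL = 24 * 2.8574e-05 * 55
dL = 0.03772 cm


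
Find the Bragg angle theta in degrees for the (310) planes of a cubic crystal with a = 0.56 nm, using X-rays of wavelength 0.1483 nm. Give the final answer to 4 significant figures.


d = a / sqrt(h^2+k^2+l^2)
d = 0.56 / sqrt(10) = 0.177088 nm
lambda = 2*d*sin(theta)  =>  sin(theta) = lambda / (2*d)
sin(theta) = 0.1483 / (2 * 0.177088) = 0.418719
theta = 24.75 deg


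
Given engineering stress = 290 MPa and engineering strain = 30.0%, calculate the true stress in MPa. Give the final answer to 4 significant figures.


sigma_true = sigma_eng * (1 + epsilon_eng)
sigma_true = 290 * (1 + 0.3)
sigma_true = 377 MPa


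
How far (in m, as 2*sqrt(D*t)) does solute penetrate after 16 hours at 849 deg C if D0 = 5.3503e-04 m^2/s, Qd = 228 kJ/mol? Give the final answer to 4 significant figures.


Step 1: D = D0 * exp(-Qd/(R*T))
T = 1122.15 K
D = 5.3503e-04 * exp(-228e3 / (8.314 * 1122.15)) = 1.30283e-14 m^2/s
Step 2: L = 2*sqrt(D*t)
t = 16 h = 57600 s
L = 2*sqrt(1.30283e-14 * 57600) = 5.479e-05 m


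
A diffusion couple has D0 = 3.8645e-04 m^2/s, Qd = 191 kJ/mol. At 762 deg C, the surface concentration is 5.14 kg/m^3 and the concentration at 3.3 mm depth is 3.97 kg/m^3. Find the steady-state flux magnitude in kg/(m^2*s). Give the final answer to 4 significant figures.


Step 1: D = D0 * exp(-Qd/(R*T))
T = 762 + 273.15 = 1035.15 K
D = 3.8645e-04 * exp(-191e3 / (8.314 * 1035.15)) = 8.88599e-14 m^2/s
Step 2: J = D * (C1 - C2) / dx
J = 8.88599e-14 * (5.14 - 3.97) / 3.3e-03
J = 3.15e-11 kg/(m^2*s)
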